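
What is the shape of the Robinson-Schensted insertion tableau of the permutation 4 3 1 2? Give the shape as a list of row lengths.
[2, 1, 1]

Row-insert each entry into an empty tableau.

After inserting 4: P = [[4]].
After inserting 3: P = [[3], [4]].
After inserting 1: P = [[1], [3], [4]].
After inserting 2: P = [[1, 2], [3], [4]].

The final insertion tableau P = [[1, 2], [3], [4]] has shape [2, 1, 1].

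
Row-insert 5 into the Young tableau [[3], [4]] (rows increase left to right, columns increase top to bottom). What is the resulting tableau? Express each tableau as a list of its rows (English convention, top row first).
5 is larger than every entry of row 1, so it is appended to row 1. The new tableau is [[3, 5], [4]].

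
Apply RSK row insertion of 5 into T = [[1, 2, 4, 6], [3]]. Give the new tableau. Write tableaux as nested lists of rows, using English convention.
In row 1, 5 replaces 6 (the leftmost entry greater than 5); 6 is bumped to row 2. 6 is appended to row 2. The new tableau is [[1, 2, 4, 5], [3, 6]].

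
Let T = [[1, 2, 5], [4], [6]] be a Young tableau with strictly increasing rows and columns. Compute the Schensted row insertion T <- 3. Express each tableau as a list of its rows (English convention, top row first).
[[1, 2, 3], [4, 5], [6]]

In row 1, 3 replaces 5 (the leftmost entry greater than 3); 5 is bumped to row 2. 5 is appended to row 2. The new tableau is [[1, 2, 3], [4, 5], [6]].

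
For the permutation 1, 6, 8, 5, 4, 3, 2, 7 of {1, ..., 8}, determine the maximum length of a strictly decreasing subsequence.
5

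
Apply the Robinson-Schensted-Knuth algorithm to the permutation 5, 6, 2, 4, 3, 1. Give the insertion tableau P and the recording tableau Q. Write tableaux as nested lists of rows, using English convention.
P = [[1, 3], [2, 6], [4], [5]], Q = [[1, 2], [3, 4], [5], [6]]

Insert each entry of the permutation into P by Schensted row insertion, recording in Q the position of each new cell.

Insert 5: appended to row 1. P = [[5]], Q = [[1]].
Insert 6: appended to row 1. P = [[5, 6]], Q = [[1, 2]].
Insert 2: 2 bumps 5 from row 1; 5 starts row 2. P = [[2, 6], [5]], Q = [[1, 2], [3]].
Insert 4: 4 bumps 6 from row 1; 6 appends to row 2. P = [[2, 4], [5, 6]], Q = [[1, 2], [3, 4]].
Insert 3: 3 bumps 4 from row 1; 4 bumps 5 from row 2; 5 starts row 3. P = [[2, 3], [4, 6], [5]], Q = [[1, 2], [3, 4], [5]].
Insert 1: 1 bumps 2 from row 1; 2 bumps 4 from row 2; 4 bumps 5 from row 3; 5 starts row 4. P = [[1, 3], [2, 6], [4], [5]], Q = [[1, 2], [3, 4], [5], [6]].

So P = [[1, 3], [2, 6], [4], [5]], Q = [[1, 2], [3, 4], [5], [6]].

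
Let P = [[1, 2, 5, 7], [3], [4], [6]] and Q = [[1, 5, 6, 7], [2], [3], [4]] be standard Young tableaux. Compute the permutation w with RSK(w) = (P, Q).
6 4 3 1 2 5 7

Reverse the RSK construction: for i from n down to 1, find the cell of Q containing i, remove the entry at that cell from P, and reverse-bump it up through P; the value ejected from row 1 is w(i).

Step i=7: Q has 7 at row 1, column 4; remove that cell from P, ejecting 7. So w(7) = 7. P is now [[1, 2, 5], [3], [4], [6]].
Step i=6: Q has 6 at row 1, column 3; remove that cell from P, ejecting 5. So w(6) = 5. P is now [[1, 2], [3], [4], [6]].
Step i=5: Q has 5 at row 1, column 2; remove that cell from P, ejecting 2. So w(5) = 2. P is now [[1], [3], [4], [6]].
Step i=4: Q has 4 at row 4, column 1; remove 6 from row 4 of P and reverse-bump: 6 enters row 3 and ejects 4; 4 enters row 2 and ejects 3; 3 enters row 1 and ejects 1. So w(4) = 1. P is now [[3], [4], [6]].
Step i=3: Q has 3 at row 3, column 1; remove 6 from row 3 of P and reverse-bump: 6 enters row 2 and ejects 4; 4 enters row 1 and ejects 3. So w(3) = 3. P is now [[4], [6]].
Step i=2: Q has 2 at row 2, column 1; remove 6 from row 2 of P and reverse-bump: 6 enters row 1 and ejects 4. So w(2) = 4. P is now [[6]].
Step i=1: Q has 1 at row 1, column 1; remove that cell from P, ejecting 6. So w(1) = 6. P is now [].

So w = 6 4 3 1 2 5 7.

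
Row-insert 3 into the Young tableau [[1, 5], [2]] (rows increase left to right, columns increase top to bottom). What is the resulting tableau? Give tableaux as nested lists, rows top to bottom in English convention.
[[1, 3], [2, 5]]

In row 1, 3 replaces 5 (the leftmost entry greater than 3); 5 is bumped to row 2. 5 is appended to row 2. The new tableau is [[1, 3], [2, 5]].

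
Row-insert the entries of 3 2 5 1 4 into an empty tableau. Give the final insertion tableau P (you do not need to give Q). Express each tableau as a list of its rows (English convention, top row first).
After inserting 3: P = [[3]].
After inserting 2: P = [[2], [3]].
After inserting 5: P = [[2, 5], [3]].
After inserting 1: P = [[1, 5], [2], [3]].
After inserting 4: P = [[1, 4], [2, 5], [3]].

So P = [[1, 4], [2, 5], [3]].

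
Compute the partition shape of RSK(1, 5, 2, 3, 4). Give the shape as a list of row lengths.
[4, 1]

RSK row insertion gives P = [[1, 2, 3, 4], [5]], which has shape [4, 1].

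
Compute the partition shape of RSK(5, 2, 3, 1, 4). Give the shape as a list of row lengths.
[3, 1, 1]

Row-insert each entry into an empty tableau.

After inserting 5: P = [[5]].
After inserting 2: P = [[2], [5]].
After inserting 3: P = [[2, 3], [5]].
After inserting 1: P = [[1, 3], [2], [5]].
After inserting 4: P = [[1, 3, 4], [2], [5]].

The final insertion tableau P = [[1, 3, 4], [2], [5]] has shape [3, 1, 1].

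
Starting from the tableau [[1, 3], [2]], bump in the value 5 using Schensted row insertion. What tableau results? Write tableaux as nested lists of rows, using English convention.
5 is larger than every entry of row 1, so it is appended to row 1. The new tableau is [[1, 3, 5], [2]].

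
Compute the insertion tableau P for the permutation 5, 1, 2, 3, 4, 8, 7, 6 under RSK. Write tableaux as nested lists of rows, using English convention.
Insert 5: appended to row 1. P = [[5]].
Insert 1: 1 bumps 5 from row 1; 5 starts row 2. P = [[1], [5]].
Insert 2: appended to row 1. P = [[1, 2], [5]].
Insert 3: appended to row 1. P = [[1, 2, 3], [5]].
Insert 4: appended to row 1. P = [[1, 2, 3, 4], [5]].
Insert 8: appended to row 1. P = [[1, 2, 3, 4, 8], [5]].
Insert 7: 7 bumps 8 from row 1; 8 appends to row 2. P = [[1, 2, 3, 4, 7], [5, 8]].
Insert 6: 6 bumps 7 from row 1; 7 bumps 8 from row 2; 8 starts row 3. P = [[1, 2, 3, 4, 6], [5, 7], [8]].

So P = [[1, 2, 3, 4, 6], [5, 7], [8]].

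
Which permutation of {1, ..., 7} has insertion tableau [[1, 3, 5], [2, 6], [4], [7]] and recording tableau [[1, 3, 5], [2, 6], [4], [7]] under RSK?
Reverse the RSK construction: for i from n down to 1, find the cell of Q containing i, remove the entry at that cell from P, and reverse-bump it up through P; the value ejected from row 1 is w(i).

Step i=7: Q has 7 at row 4, column 1; remove 7 from row 4 of P and reverse-bump: 7 enters row 3 and ejects 4; 4 enters row 2 and ejects 2; 2 enters row 1 and ejects 1. So w(7) = 1. P is now [[2, 3, 5], [4, 6], [7]].
Step i=6: Q has 6 at row 2, column 2; remove 6 from row 2 of P and reverse-bump: 6 enters row 1 and ejects 5. So w(6) = 5. P is now [[2, 3, 6], [4], [7]].
Step i=5: Q has 5 at row 1, column 3; remove that cell from P, ejecting 6. So w(5) = 6. P is now [[2, 3], [4], [7]].
Step i=4: Q has 4 at row 3, column 1; remove 7 from row 3 of P and reverse-bump: 7 enters row 2 and ejects 4; 4 enters row 1 and ejects 3. So w(4) = 3. P is now [[2, 4], [7]].
Step i=3: Q has 3 at row 1, column 2; remove that cell from P, ejecting 4. So w(3) = 4. P is now [[2], [7]].
Step i=2: Q has 2 at row 2, column 1; remove 7 from row 2 of P and reverse-bump: 7 enters row 1 and ejects 2. So w(2) = 2. P is now [[7]].
Step i=1: Q has 1 at row 1, column 1; remove that cell from P, ejecting 7. So w(1) = 7. P is now [].

So w = 7 2 4 3 6 5 1.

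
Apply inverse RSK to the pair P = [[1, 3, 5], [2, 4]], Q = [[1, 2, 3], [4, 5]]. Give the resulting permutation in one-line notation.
Reverse the RSK construction: for i from n down to 1, find the cell of Q containing i, remove the entry at that cell from P, and reverse-bump it up through P; the value ejected from row 1 is w(i).

Step i=5: Q has 5 at row 2, column 2; remove 4 from row 2 of P and reverse-bump: 4 enters row 1 and ejects 3. So w(5) = 3. P is now [[1, 4, 5], [2]].
Step i=4: Q has 4 at row 2, column 1; remove 2 from row 2 of P and reverse-bump: 2 enters row 1 and ejects 1. So w(4) = 1. P is now [[2, 4, 5]].
Step i=3: Q has 3 at row 1, column 3; remove that cell from P, ejecting 5. So w(3) = 5. P is now [[2, 4]].
Step i=2: Q has 2 at row 1, column 2; remove that cell from P, ejecting 4. So w(2) = 4. P is now [[2]].
Step i=1: Q has 1 at row 1, column 1; remove that cell from P, ejecting 2. So w(1) = 2. P is now [].

So w = 2 4 5 1 3.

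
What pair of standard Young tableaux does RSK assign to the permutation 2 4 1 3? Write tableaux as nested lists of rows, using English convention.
P = [[1, 3], [2, 4]], Q = [[1, 2], [3, 4]]

Insert each entry of the permutation into P by Schensted row insertion, recording in Q the position of each new cell.

Insert 2: appended to row 1. P = [[2]], Q = [[1]].
Insert 4: appended to row 1. P = [[2, 4]], Q = [[1, 2]].
Insert 1: 1 bumps 2 from row 1; 2 starts row 2. P = [[1, 4], [2]], Q = [[1, 2], [3]].
Insert 3: 3 bumps 4 from row 1; 4 appends to row 2. P = [[1, 3], [2, 4]], Q = [[1, 2], [3, 4]].

So P = [[1, 3], [2, 4]], Q = [[1, 2], [3, 4]].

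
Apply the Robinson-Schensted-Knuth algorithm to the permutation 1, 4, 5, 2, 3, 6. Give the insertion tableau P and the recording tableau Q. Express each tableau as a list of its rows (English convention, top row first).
P = [[1, 2, 3, 6], [4, 5]], Q = [[1, 2, 3, 6], [4, 5]]

Insert each entry of the permutation into P by Schensted row insertion, recording in Q the position of each new cell.

Insert 1: appended to row 1. P = [[1]].
Insert 4: appended to row 1. P = [[1, 4]].
Insert 5: appended to row 1. P = [[1, 4, 5]].
Insert 2: 2 bumps 4 from row 1; 4 starts row 2. P = [[1, 2, 5], [4]].
Insert 3: 3 bumps 5 from row 1; 5 appends to row 2. P = [[1, 2, 3], [4, 5]].
Insert 6: appended to row 1. P = [[1, 2, 3, 6], [4, 5]].

So P = [[1, 2, 3, 6], [4, 5]], Q = [[1, 2, 3, 6], [4, 5]].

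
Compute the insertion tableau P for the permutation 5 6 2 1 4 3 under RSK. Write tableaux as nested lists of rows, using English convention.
P = [[1, 3], [2, 4], [5, 6]]

Insert 5: appended to row 1. P = [[5]].
Insert 6: appended to row 1. P = [[5, 6]].
Insert 2: 2 bumps 5 from row 1; 5 starts row 2. P = [[2, 6], [5]].
Insert 1: 1 bumps 2 from row 1; 2 bumps 5 from row 2; 5 starts row 3. P = [[1, 6], [2], [5]].
Insert 4: 4 bumps 6 from row 1; 6 appends to row 2. P = [[1, 4], [2, 6], [5]].
Insert 3: 3 bumps 4 from row 1; 4 bumps 6 from row 2; 6 appends to row 3. P = [[1, 3], [2, 4], [5, 6]].

So P = [[1, 3], [2, 4], [5, 6]].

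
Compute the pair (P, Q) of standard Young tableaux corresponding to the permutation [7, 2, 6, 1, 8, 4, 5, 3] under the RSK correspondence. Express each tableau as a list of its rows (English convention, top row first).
P = [[1, 3, 5], [2, 4, 8], [6], [7]], Q = [[1, 3, 5], [2, 6, 7], [4], [8]]

Insert each entry of the permutation into P by Schensted row insertion, recording in Q the position of each new cell.

Insert 7: appended to row 1. P = [[7]].
Insert 2: 2 bumps 7 from row 1; 7 starts row 2. P = [[2], [7]].
Insert 6: appended to row 1. P = [[2, 6], [7]].
Insert 1: 1 bumps 2 from row 1; 2 bumps 7 from row 2; 7 starts row 3. P = [[1, 6], [2], [7]].
Insert 8: appended to row 1. P = [[1, 6, 8], [2], [7]].
Insert 4: 4 bumps 6 from row 1; 6 appends to row 2. P = [[1, 4, 8], [2, 6], [7]].
Insert 5: 5 bumps 8 from row 1; 8 appends to row 2. P = [[1, 4, 5], [2, 6, 8], [7]].
Insert 3: 3 bumps 4 from row 1; 4 bumps 6 from row 2; 6 bumps 7 from row 3; 7 starts row 4. P = [[1, 3, 5], [2, 4, 8], [6], [7]].

So P = [[1, 3, 5], [2, 4, 8], [6], [7]], Q = [[1, 3, 5], [2, 6, 7], [4], [8]].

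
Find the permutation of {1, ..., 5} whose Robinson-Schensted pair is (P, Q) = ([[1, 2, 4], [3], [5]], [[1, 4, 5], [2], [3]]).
5 3 1 2 4

Reverse the RSK construction: for i from n down to 1, find the cell of Q containing i, remove the entry at that cell from P, and reverse-bump it up through P; the value ejected from row 1 is w(i).

Step i=5: Q has 5 at row 1, column 3; remove that cell from P, ejecting 4. So w(5) = 4. P is now [[1, 2], [3], [5]].
Step i=4: Q has 4 at row 1, column 2; remove that cell from P, ejecting 2. So w(4) = 2. P is now [[1], [3], [5]].
Step i=3: Q has 3 at row 3, column 1; remove 5 from row 3 of P and reverse-bump: 5 enters row 2 and ejects 3; 3 enters row 1 and ejects 1. So w(3) = 1. P is now [[3], [5]].
Step i=2: Q has 2 at row 2, column 1; remove 5 from row 2 of P and reverse-bump: 5 enters row 1 and ejects 3. So w(2) = 3. P is now [[5]].
Step i=1: Q has 1 at row 1, column 1; remove that cell from P, ejecting 5. So w(1) = 5. P is now [].

So w = 5 3 1 2 4.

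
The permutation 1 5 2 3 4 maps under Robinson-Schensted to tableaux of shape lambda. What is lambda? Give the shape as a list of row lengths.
[4, 1]

Row-insert each entry into an empty tableau.

After inserting 1: P = [[1]].
After inserting 5: P = [[1, 5]].
After inserting 2: P = [[1, 2], [5]].
After inserting 3: P = [[1, 2, 3], [5]].
After inserting 4: P = [[1, 2, 3, 4], [5]].

The final insertion tableau P = [[1, 2, 3, 4], [5]] has shape [4, 1].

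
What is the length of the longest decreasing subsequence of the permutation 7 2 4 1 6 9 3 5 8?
3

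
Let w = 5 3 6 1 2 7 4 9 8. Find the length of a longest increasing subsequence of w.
4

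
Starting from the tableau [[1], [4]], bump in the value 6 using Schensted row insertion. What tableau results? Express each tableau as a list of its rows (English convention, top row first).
[[1, 6], [4]]

6 is larger than every entry of row 1, so it is appended to row 1. The new tableau is [[1, 6], [4]].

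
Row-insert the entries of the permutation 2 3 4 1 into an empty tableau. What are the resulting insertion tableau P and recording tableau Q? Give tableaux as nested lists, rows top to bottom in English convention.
P = [[1, 3, 4], [2]], Q = [[1, 2, 3], [4]]

Insert each entry of the permutation into P by Schensted row insertion, recording in Q the position of each new cell.

Insert 2: appended to row 1. P = [[2]], Q = [[1]].
Insert 3: appended to row 1. P = [[2, 3]], Q = [[1, 2]].
Insert 4: appended to row 1. P = [[2, 3, 4]], Q = [[1, 2, 3]].
Insert 1: 1 bumps 2 from row 1; 2 starts row 2. P = [[1, 3, 4], [2]], Q = [[1, 2, 3], [4]].

So P = [[1, 3, 4], [2]], Q = [[1, 2, 3], [4]].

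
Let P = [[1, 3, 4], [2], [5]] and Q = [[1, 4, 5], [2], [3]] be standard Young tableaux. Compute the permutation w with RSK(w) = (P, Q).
5 2 1 3 4

Reverse the RSK construction: for i from n down to 1, find the cell of Q containing i, remove the entry at that cell from P, and reverse-bump it up through P; the value ejected from row 1 is w(i).

Step i=5: Q has 5 at row 1, column 3; remove that cell from P, ejecting 4. So w(5) = 4. P is now [[1, 3], [2], [5]].
Step i=4: Q has 4 at row 1, column 2; remove that cell from P, ejecting 3. So w(4) = 3. P is now [[1], [2], [5]].
Step i=3: Q has 3 at row 3, column 1; remove 5 from row 3 of P and reverse-bump: 5 enters row 2 and ejects 2; 2 enters row 1 and ejects 1. So w(3) = 1. P is now [[2], [5]].
Step i=2: Q has 2 at row 2, column 1; remove 5 from row 2 of P and reverse-bump: 5 enters row 1 and ejects 2. So w(2) = 2. P is now [[5]].
Step i=1: Q has 1 at row 1, column 1; remove that cell from P, ejecting 5. So w(1) = 5. P is now [].

So w = 5 2 1 3 4.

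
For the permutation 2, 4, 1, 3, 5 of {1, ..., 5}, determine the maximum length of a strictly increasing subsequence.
3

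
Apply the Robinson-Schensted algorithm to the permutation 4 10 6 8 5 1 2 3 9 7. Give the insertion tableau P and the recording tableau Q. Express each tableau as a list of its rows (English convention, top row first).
P = [[1, 2, 3, 7], [4, 5, 8, 9], [6], [10]], Q = [[1, 2, 4, 9], [3, 7, 8, 10], [5], [6]]

Insert each entry of the permutation into P by Schensted row insertion, recording in Q the position of each new cell.

Insert 4: appended to row 1. P = [[4]], Q = [[1]].
Insert 10: appended to row 1. P = [[4, 10]], Q = [[1, 2]].
Insert 6: 6 bumps 10 from row 1; 10 starts row 2. P = [[4, 6], [10]], Q = [[1, 2], [3]].
Insert 8: appended to row 1. P = [[4, 6, 8], [10]], Q = [[1, 2, 4], [3]].
Insert 5: 5 bumps 6 from row 1; 6 bumps 10 from row 2; 10 starts row 3. P = [[4, 5, 8], [6], [10]], Q = [[1, 2, 4], [3], [5]].
Insert 1: 1 bumps 4 from row 1; 4 bumps 6 from row 2; 6 bumps 10 from row 3; 10 starts row 4. P = [[1, 5, 8], [4], [6], [10]], Q = [[1, 2, 4], [3], [5], [6]].
Insert 2: 2 bumps 5 from row 1; 5 appends to row 2. P = [[1, 2, 8], [4, 5], [6], [10]], Q = [[1, 2, 4], [3, 7], [5], [6]].
Insert 3: 3 bumps 8 from row 1; 8 appends to row 2. P = [[1, 2, 3], [4, 5, 8], [6], [10]], Q = [[1, 2, 4], [3, 7, 8], [5], [6]].
Insert 9: appended to row 1. P = [[1, 2, 3, 9], [4, 5, 8], [6], [10]], Q = [[1, 2, 4, 9], [3, 7, 8], [5], [6]].
Insert 7: 7 bumps 9 from row 1; 9 appends to row 2. P = [[1, 2, 3, 7], [4, 5, 8, 9], [6], [10]], Q = [[1, 2, 4, 9], [3, 7, 8, 10], [5], [6]].

So P = [[1, 2, 3, 7], [4, 5, 8, 9], [6], [10]], Q = [[1, 2, 4, 9], [3, 7, 8, 10], [5], [6]].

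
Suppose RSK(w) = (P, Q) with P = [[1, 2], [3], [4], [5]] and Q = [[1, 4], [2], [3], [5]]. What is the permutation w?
5 4 1 3 2

Reverse the RSK construction: for i from n down to 1, find the cell of Q containing i, remove the entry at that cell from P, and reverse-bump it up through P; the value ejected from row 1 is w(i).

Step i=5: Q has 5 at row 4, column 1; remove 5 from row 4 of P and reverse-bump: 5 enters row 3 and ejects 4; 4 enters row 2 and ejects 3; 3 enters row 1 and ejects 2. So w(5) = 2. P is now [[1, 3], [4], [5]].
Step i=4: Q has 4 at row 1, column 2; remove that cell from P, ejecting 3. So w(4) = 3. P is now [[1], [4], [5]].
Step i=3: Q has 3 at row 3, column 1; remove 5 from row 3 of P and reverse-bump: 5 enters row 2 and ejects 4; 4 enters row 1 and ejects 1. So w(3) = 1. P is now [[4], [5]].
Step i=2: Q has 2 at row 2, column 1; remove 5 from row 2 of P and reverse-bump: 5 enters row 1 and ejects 4. So w(2) = 4. P is now [[5]].
Step i=1: Q has 1 at row 1, column 1; remove that cell from P, ejecting 5. So w(1) = 5. P is now [].

So w = 5 4 1 3 2.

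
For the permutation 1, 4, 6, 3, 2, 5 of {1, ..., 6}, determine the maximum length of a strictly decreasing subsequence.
3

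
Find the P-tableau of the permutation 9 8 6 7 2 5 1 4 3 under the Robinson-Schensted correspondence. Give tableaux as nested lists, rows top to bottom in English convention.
P = [[1, 3], [2, 4], [5, 7], [6], [8], [9]]

Insert 9: appended to row 1. P = [[9]].
Insert 8: 8 bumps 9 from row 1; 9 starts row 2. P = [[8], [9]].
Insert 6: 6 bumps 8 from row 1; 8 bumps 9 from row 2; 9 starts row 3. P = [[6], [8], [9]].
Insert 7: appended to row 1. P = [[6, 7], [8], [9]].
Insert 2: 2 bumps 6 from row 1; 6 bumps 8 from row 2; 8 bumps 9 from row 3; 9 starts row 4. P = [[2, 7], [6], [8], [9]].
Insert 5: 5 bumps 7 from row 1; 7 appends to row 2. P = [[2, 5], [6, 7], [8], [9]].
Insert 1: 1 bumps 2 from row 1; 2 bumps 6 from row 2; 6 bumps 8 from row 3; 8 bumps 9 from row 4; 9 starts row 5. P = [[1, 5], [2, 7], [6], [8], [9]].
Insert 4: 4 bumps 5 from row 1; 5 bumps 7 from row 2; 7 appends to row 3. P = [[1, 4], [2, 5], [6, 7], [8], [9]].
Insert 3: 3 bumps 4 from row 1; 4 bumps 5 from row 2; 5 bumps 6 from row 3; 6 bumps 8 from row 4; 8 bumps 9 from row 5; 9 starts row 6. P = [[1, 3], [2, 4], [5, 7], [6], [8], [9]].

So P = [[1, 3], [2, 4], [5, 7], [6], [8], [9]].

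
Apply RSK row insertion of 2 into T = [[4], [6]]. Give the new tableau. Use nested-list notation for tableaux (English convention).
[[2], [4], [6]]

In row 1, 2 replaces 4 (the leftmost entry greater than 2); 4 is bumped to row 2. In row 2, 4 replaces 6 (the leftmost entry greater than 4); 6 is bumped to row 3. 6 starts a new row 3. The new tableau is [[2], [4], [6]].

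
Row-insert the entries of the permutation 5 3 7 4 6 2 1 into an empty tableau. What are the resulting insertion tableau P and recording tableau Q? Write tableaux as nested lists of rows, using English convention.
P = [[1, 4, 6], [2, 7], [3], [5]], Q = [[1, 3, 5], [2, 4], [6], [7]]

Insert each entry of the permutation into P by Schensted row insertion, recording in Q the position of each new cell.

Insert 5: appended to row 1. P = [[5]].
Insert 3: 3 bumps 5 from row 1; 5 starts row 2. P = [[3], [5]].
Insert 7: appended to row 1. P = [[3, 7], [5]].
Insert 4: 4 bumps 7 from row 1; 7 appends to row 2. P = [[3, 4], [5, 7]].
Insert 6: appended to row 1. P = [[3, 4, 6], [5, 7]].
Insert 2: 2 bumps 3 from row 1; 3 bumps 5 from row 2; 5 starts row 3. P = [[2, 4, 6], [3, 7], [5]].
Insert 1: 1 bumps 2 from row 1; 2 bumps 3 from row 2; 3 bumps 5 from row 3; 5 starts row 4. P = [[1, 4, 6], [2, 7], [3], [5]].

So P = [[1, 4, 6], [2, 7], [3], [5]], Q = [[1, 3, 5], [2, 4], [6], [7]].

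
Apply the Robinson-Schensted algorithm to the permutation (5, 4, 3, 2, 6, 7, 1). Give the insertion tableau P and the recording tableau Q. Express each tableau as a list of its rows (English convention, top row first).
Insert each entry of the permutation into P by Schensted row insertion, recording in Q the position of each new cell.

Insert 5: appended to row 1. P = [[5]].
Insert 4: 4 bumps 5 from row 1; 5 starts row 2. P = [[4], [5]].
Insert 3: 3 bumps 4 from row 1; 4 bumps 5 from row 2; 5 starts row 3. P = [[3], [4], [5]].
Insert 2: 2 bumps 3 from row 1; 3 bumps 4 from row 2; 4 bumps 5 from row 3; 5 starts row 4. P = [[2], [3], [4], [5]].
Insert 6: appended to row 1. P = [[2, 6], [3], [4], [5]].
Insert 7: appended to row 1. P = [[2, 6, 7], [3], [4], [5]].
Insert 1: 1 bumps 2 from row 1; 2 bumps 3 from row 2; 3 bumps 4 from row 3; 4 bumps 5 from row 4; 5 starts row 5. P = [[1, 6, 7], [2], [3], [4], [5]].

So P = [[1, 6, 7], [2], [3], [4], [5]], Q = [[1, 5, 6], [2], [3], [4], [7]].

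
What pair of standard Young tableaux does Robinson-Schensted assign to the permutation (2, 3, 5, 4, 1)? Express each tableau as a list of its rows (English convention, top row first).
P = [[1, 3, 4], [2], [5]], Q = [[1, 2, 3], [4], [5]]

Insert each entry of the permutation into P by Schensted row insertion, recording in Q the position of each new cell.

Insert 2: appended to row 1. P = [[2]].
Insert 3: appended to row 1. P = [[2, 3]].
Insert 5: appended to row 1. P = [[2, 3, 5]].
Insert 4: 4 bumps 5 from row 1; 5 starts row 2. P = [[2, 3, 4], [5]].
Insert 1: 1 bumps 2 from row 1; 2 bumps 5 from row 2; 5 starts row 3. P = [[1, 3, 4], [2], [5]].

So P = [[1, 3, 4], [2], [5]], Q = [[1, 2, 3], [4], [5]].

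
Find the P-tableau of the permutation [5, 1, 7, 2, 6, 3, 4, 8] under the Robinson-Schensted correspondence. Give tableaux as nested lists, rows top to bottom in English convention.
P = [[1, 2, 3, 4, 8], [5, 6], [7]]

Insert 5: appended to row 1. P = [[5]].
Insert 1: 1 bumps 5 from row 1; 5 starts row 2. P = [[1], [5]].
Insert 7: appended to row 1. P = [[1, 7], [5]].
Insert 2: 2 bumps 7 from row 1; 7 appends to row 2. P = [[1, 2], [5, 7]].
Insert 6: appended to row 1. P = [[1, 2, 6], [5, 7]].
Insert 3: 3 bumps 6 from row 1; 6 bumps 7 from row 2; 7 starts row 3. P = [[1, 2, 3], [5, 6], [7]].
Insert 4: appended to row 1. P = [[1, 2, 3, 4], [5, 6], [7]].
Insert 8: appended to row 1. P = [[1, 2, 3, 4, 8], [5, 6], [7]].

So P = [[1, 2, 3, 4, 8], [5, 6], [7]].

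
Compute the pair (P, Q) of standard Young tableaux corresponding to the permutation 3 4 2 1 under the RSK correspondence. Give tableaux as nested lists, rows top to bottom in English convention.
Insert each entry of the permutation into P by Schensted row insertion, recording in Q the position of each new cell.

Insert 3: appended to row 1. P = [[3]].
Insert 4: appended to row 1. P = [[3, 4]].
Insert 2: 2 bumps 3 from row 1; 3 starts row 2. P = [[2, 4], [3]].
Insert 1: 1 bumps 2 from row 1; 2 bumps 3 from row 2; 3 starts row 3. P = [[1, 4], [2], [3]].

So P = [[1, 4], [2], [3]], Q = [[1, 2], [3], [4]].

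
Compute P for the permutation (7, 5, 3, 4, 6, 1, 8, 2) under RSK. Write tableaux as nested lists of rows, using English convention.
After inserting 7: P = [[7]].
After inserting 5: P = [[5], [7]].
After inserting 3: P = [[3], [5], [7]].
After inserting 4: P = [[3, 4], [5], [7]].
After inserting 6: P = [[3, 4, 6], [5], [7]].
After inserting 1: P = [[1, 4, 6], [3], [5], [7]].
After inserting 8: P = [[1, 4, 6, 8], [3], [5], [7]].
After inserting 2: P = [[1, 2, 6, 8], [3, 4], [5], [7]].

So P = [[1, 2, 6, 8], [3, 4], [5], [7]].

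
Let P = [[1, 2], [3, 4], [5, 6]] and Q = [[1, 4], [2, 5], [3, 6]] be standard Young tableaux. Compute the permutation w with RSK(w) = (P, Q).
Reverse the RSK construction: for i from n down to 1, find the cell of Q containing i, remove the entry at that cell from P, and reverse-bump it up through P; the value ejected from row 1 is w(i).

Step i=6: Q has 6 at row 3, column 2; remove 6 from row 3 of P and reverse-bump: 6 enters row 2 and ejects 4; 4 enters row 1 and ejects 2. So w(6) = 2. P is now [[1, 4], [3, 6], [5]].
Step i=5: Q has 5 at row 2, column 2; remove 6 from row 2 of P and reverse-bump: 6 enters row 1 and ejects 4. So w(5) = 4. P is now [[1, 6], [3], [5]].
Step i=4: Q has 4 at row 1, column 2; remove that cell from P, ejecting 6. So w(4) = 6. P is now [[1], [3], [5]].
Step i=3: Q has 3 at row 3, column 1; remove 5 from row 3 of P and reverse-bump: 5 enters row 2 and ejects 3; 3 enters row 1 and ejects 1. So w(3) = 1. P is now [[3], [5]].
Step i=2: Q has 2 at row 2, column 1; remove 5 from row 2 of P and reverse-bump: 5 enters row 1 and ejects 3. So w(2) = 3. P is now [[5]].
Step i=1: Q has 1 at row 1, column 1; remove that cell from P, ejecting 5. So w(1) = 5. P is now [].

So w = 5 3 1 6 4 2.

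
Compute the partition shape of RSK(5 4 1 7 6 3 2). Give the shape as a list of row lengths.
[2, 2, 2, 1]

Row-insert each entry into an empty tableau.

After inserting 5: P = [[5]].
After inserting 4: P = [[4], [5]].
After inserting 1: P = [[1], [4], [5]].
After inserting 7: P = [[1, 7], [4], [5]].
After inserting 6: P = [[1, 6], [4, 7], [5]].
After inserting 3: P = [[1, 3], [4, 6], [5, 7]].
After inserting 2: P = [[1, 2], [3, 6], [4, 7], [5]].

The final insertion tableau P = [[1, 2], [3, 6], [4, 7], [5]] has shape [2, 2, 2, 1].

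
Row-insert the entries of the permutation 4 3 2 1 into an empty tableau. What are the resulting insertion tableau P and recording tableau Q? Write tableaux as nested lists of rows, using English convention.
Insert each entry of the permutation into P by Schensted row insertion, recording in Q the position of each new cell.

Insert 4: appended to row 1. P = [[4]].
Insert 3: 3 bumps 4 from row 1; 4 starts row 2. P = [[3], [4]].
Insert 2: 2 bumps 3 from row 1; 3 bumps 4 from row 2; 4 starts row 3. P = [[2], [3], [4]].
Insert 1: 1 bumps 2 from row 1; 2 bumps 3 from row 2; 3 bumps 4 from row 3; 4 starts row 4. P = [[1], [2], [3], [4]].

So P = [[1], [2], [3], [4]], Q = [[1], [2], [3], [4]].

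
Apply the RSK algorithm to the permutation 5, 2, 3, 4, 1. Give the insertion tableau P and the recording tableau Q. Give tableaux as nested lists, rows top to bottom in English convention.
P = [[1, 3, 4], [2], [5]], Q = [[1, 3, 4], [2], [5]]

Insert each entry of the permutation into P by Schensted row insertion, recording in Q the position of each new cell.

Insert 5: appended to row 1. P = [[5]].
Insert 2: 2 bumps 5 from row 1; 5 starts row 2. P = [[2], [5]].
Insert 3: appended to row 1. P = [[2, 3], [5]].
Insert 4: appended to row 1. P = [[2, 3, 4], [5]].
Insert 1: 1 bumps 2 from row 1; 2 bumps 5 from row 2; 5 starts row 3. P = [[1, 3, 4], [2], [5]].

So P = [[1, 3, 4], [2], [5]], Q = [[1, 3, 4], [2], [5]].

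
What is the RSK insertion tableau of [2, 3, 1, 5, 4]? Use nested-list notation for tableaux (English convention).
Insert 2: appended to row 1. P = [[2]].
Insert 3: appended to row 1. P = [[2, 3]].
Insert 1: 1 bumps 2 from row 1; 2 starts row 2. P = [[1, 3], [2]].
Insert 5: appended to row 1. P = [[1, 3, 5], [2]].
Insert 4: 4 bumps 5 from row 1; 5 appends to row 2. P = [[1, 3, 4], [2, 5]].

So P = [[1, 3, 4], [2, 5]].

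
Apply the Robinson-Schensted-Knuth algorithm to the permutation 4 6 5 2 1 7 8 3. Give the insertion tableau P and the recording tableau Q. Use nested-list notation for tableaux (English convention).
P = [[1, 3, 7, 8], [2, 5], [4], [6]], Q = [[1, 2, 6, 7], [3, 8], [4], [5]]

Insert each entry of the permutation into P by Schensted row insertion, recording in Q the position of each new cell.

Insert 4: appended to row 1. P = [[4]], Q = [[1]].
Insert 6: appended to row 1. P = [[4, 6]], Q = [[1, 2]].
Insert 5: 5 bumps 6 from row 1; 6 starts row 2. P = [[4, 5], [6]], Q = [[1, 2], [3]].
Insert 2: 2 bumps 4 from row 1; 4 bumps 6 from row 2; 6 starts row 3. P = [[2, 5], [4], [6]], Q = [[1, 2], [3], [4]].
Insert 1: 1 bumps 2 from row 1; 2 bumps 4 from row 2; 4 bumps 6 from row 3; 6 starts row 4. P = [[1, 5], [2], [4], [6]], Q = [[1, 2], [3], [4], [5]].
Insert 7: appended to row 1. P = [[1, 5, 7], [2], [4], [6]], Q = [[1, 2, 6], [3], [4], [5]].
Insert 8: appended to row 1. P = [[1, 5, 7, 8], [2], [4], [6]], Q = [[1, 2, 6, 7], [3], [4], [5]].
Insert 3: 3 bumps 5 from row 1; 5 appends to row 2. P = [[1, 3, 7, 8], [2, 5], [4], [6]], Q = [[1, 2, 6, 7], [3, 8], [4], [5]].

So P = [[1, 3, 7, 8], [2, 5], [4], [6]], Q = [[1, 2, 6, 7], [3, 8], [4], [5]].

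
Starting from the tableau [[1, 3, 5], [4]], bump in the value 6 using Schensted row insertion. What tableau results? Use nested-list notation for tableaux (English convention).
6 is larger than every entry of row 1, so it is appended to row 1. The new tableau is [[1, 3, 5, 6], [4]].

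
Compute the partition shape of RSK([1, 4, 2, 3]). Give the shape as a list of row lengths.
Row-insert each entry into an empty tableau.

After inserting 1: P = [[1]].
After inserting 4: P = [[1, 4]].
After inserting 2: P = [[1, 2], [4]].
After inserting 3: P = [[1, 2, 3], [4]].

The final insertion tableau P = [[1, 2, 3], [4]] has shape [3, 1].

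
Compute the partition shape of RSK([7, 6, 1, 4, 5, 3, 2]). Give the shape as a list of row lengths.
[3, 1, 1, 1, 1]

Row-insert each entry into an empty tableau.

After inserting 7: P = [[7]].
After inserting 6: P = [[6], [7]].
After inserting 1: P = [[1], [6], [7]].
After inserting 4: P = [[1, 4], [6], [7]].
After inserting 5: P = [[1, 4, 5], [6], [7]].
After inserting 3: P = [[1, 3, 5], [4], [6], [7]].
After inserting 2: P = [[1, 2, 5], [3], [4], [6], [7]].

The final insertion tableau P = [[1, 2, 5], [3], [4], [6], [7]] has shape [3, 1, 1, 1, 1].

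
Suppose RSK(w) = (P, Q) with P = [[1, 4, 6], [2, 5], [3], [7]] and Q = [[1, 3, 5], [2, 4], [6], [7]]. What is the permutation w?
3 2 7 5 6 4 1

Reverse the RSK construction: for i from n down to 1, find the cell of Q containing i, remove the entry at that cell from P, and reverse-bump it up through P; the value ejected from row 1 is w(i).

Step i=7: Q has 7 at row 4, column 1; remove 7 from row 4 of P and reverse-bump: 7 enters row 3 and ejects 3; 3 enters row 2 and ejects 2; 2 enters row 1 and ejects 1. So w(7) = 1. P is now [[2, 4, 6], [3, 5], [7]].
Step i=6: Q has 6 at row 3, column 1; remove 7 from row 3 of P and reverse-bump: 7 enters row 2 and ejects 5; 5 enters row 1 and ejects 4. So w(6) = 4. P is now [[2, 5, 6], [3, 7]].
Step i=5: Q has 5 at row 1, column 3; remove that cell from P, ejecting 6. So w(5) = 6. P is now [[2, 5], [3, 7]].
Step i=4: Q has 4 at row 2, column 2; remove 7 from row 2 of P and reverse-bump: 7 enters row 1 and ejects 5. So w(4) = 5. P is now [[2, 7], [3]].
Step i=3: Q has 3 at row 1, column 2; remove that cell from P, ejecting 7. So w(3) = 7. P is now [[2], [3]].
Step i=2: Q has 2 at row 2, column 1; remove 3 from row 2 of P and reverse-bump: 3 enters row 1 and ejects 2. So w(2) = 2. P is now [[3]].
Step i=1: Q has 1 at row 1, column 1; remove that cell from P, ejecting 3. So w(1) = 3. P is now [].

So w = 3 2 7 5 6 4 1.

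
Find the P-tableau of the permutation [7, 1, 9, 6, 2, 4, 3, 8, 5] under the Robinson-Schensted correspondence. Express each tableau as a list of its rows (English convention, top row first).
Insert 7: appended to row 1. P = [[7]].
Insert 1: 1 bumps 7 from row 1; 7 starts row 2. P = [[1], [7]].
Insert 9: appended to row 1. P = [[1, 9], [7]].
Insert 6: 6 bumps 9 from row 1; 9 appends to row 2. P = [[1, 6], [7, 9]].
Insert 2: 2 bumps 6 from row 1; 6 bumps 7 from row 2; 7 starts row 3. P = [[1, 2], [6, 9], [7]].
Insert 4: appended to row 1. P = [[1, 2, 4], [6, 9], [7]].
Insert 3: 3 bumps 4 from row 1; 4 bumps 6 from row 2; 6 bumps 7 from row 3; 7 starts row 4. P = [[1, 2, 3], [4, 9], [6], [7]].
Insert 8: appended to row 1. P = [[1, 2, 3, 8], [4, 9], [6], [7]].
Insert 5: 5 bumps 8 from row 1; 8 bumps 9 from row 2; 9 appends to row 3. P = [[1, 2, 3, 5], [4, 8], [6, 9], [7]].

So P = [[1, 2, 3, 5], [4, 8], [6, 9], [7]].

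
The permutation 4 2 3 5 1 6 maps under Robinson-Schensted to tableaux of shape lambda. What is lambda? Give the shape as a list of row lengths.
RSK row insertion gives P = [[1, 3, 5, 6], [2], [4]], which has shape [4, 1, 1].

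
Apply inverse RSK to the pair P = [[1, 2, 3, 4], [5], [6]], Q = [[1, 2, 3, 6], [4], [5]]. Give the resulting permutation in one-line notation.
Reverse the RSK construction: for i from n down to 1, find the cell of Q containing i, remove the entry at that cell from P, and reverse-bump it up through P; the value ejected from row 1 is w(i).

Step i=6: Q has 6 at row 1, column 4; remove that cell from P, ejecting 4. So w(6) = 4. P is now [[1, 2, 3], [5], [6]].
Step i=5: Q has 5 at row 3, column 1; remove 6 from row 3 of P and reverse-bump: 6 enters row 2 and ejects 5; 5 enters row 1 and ejects 3. So w(5) = 3. P is now [[1, 2, 5], [6]].
Step i=4: Q has 4 at row 2, column 1; remove 6 from row 2 of P and reverse-bump: 6 enters row 1 and ejects 5. So w(4) = 5. P is now [[1, 2, 6]].
Step i=3: Q has 3 at row 1, column 3; remove that cell from P, ejecting 6. So w(3) = 6. P is now [[1, 2]].
Step i=2: Q has 2 at row 1, column 2; remove that cell from P, ejecting 2. So w(2) = 2. P is now [[1]].
Step i=1: Q has 1 at row 1, column 1; remove that cell from P, ejecting 1. So w(1) = 1. P is now [].

So w = 1 2 6 5 3 4.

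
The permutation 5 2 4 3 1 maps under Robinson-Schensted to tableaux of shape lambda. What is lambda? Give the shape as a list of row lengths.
Row-insert each entry into an empty tableau.

After inserting 5: P = [[5]].
After inserting 2: P = [[2], [5]].
After inserting 4: P = [[2, 4], [5]].
After inserting 3: P = [[2, 3], [4], [5]].
After inserting 1: P = [[1, 3], [2], [4], [5]].

The final insertion tableau P = [[1, 3], [2], [4], [5]] has shape [2, 1, 1, 1].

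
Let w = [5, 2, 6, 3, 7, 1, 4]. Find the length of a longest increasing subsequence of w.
3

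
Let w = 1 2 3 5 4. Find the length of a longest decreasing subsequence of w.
2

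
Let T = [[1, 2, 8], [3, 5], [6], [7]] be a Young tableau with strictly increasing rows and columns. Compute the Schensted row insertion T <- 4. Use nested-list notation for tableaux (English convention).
[[1, 2, 4], [3, 5, 8], [6], [7]]

In row 1, 4 replaces 8 (the leftmost entry greater than 4); 8 is bumped to row 2. 8 is appended to row 2. The new tableau is [[1, 2, 4], [3, 5, 8], [6], [7]].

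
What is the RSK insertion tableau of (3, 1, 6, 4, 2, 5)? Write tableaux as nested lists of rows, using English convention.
Insert 3: appended to row 1. P = [[3]].
Insert 1: 1 bumps 3 from row 1; 3 starts row 2. P = [[1], [3]].
Insert 6: appended to row 1. P = [[1, 6], [3]].
Insert 4: 4 bumps 6 from row 1; 6 appends to row 2. P = [[1, 4], [3, 6]].
Insert 2: 2 bumps 4 from row 1; 4 bumps 6 from row 2; 6 starts row 3. P = [[1, 2], [3, 4], [6]].
Insert 5: appended to row 1. P = [[1, 2, 5], [3, 4], [6]].

So P = [[1, 2, 5], [3, 4], [6]].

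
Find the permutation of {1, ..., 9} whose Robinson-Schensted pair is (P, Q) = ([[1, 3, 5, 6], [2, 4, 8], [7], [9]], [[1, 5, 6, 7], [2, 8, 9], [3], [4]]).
9 7 2 1 4 5 8 3 6

Reverse the RSK construction: for i from n down to 1, find the cell of Q containing i, remove the entry at that cell from P, and reverse-bump it up through P; the value ejected from row 1 is w(i).

Step i=9: Q has 9 at row 2, column 3; remove 8 from row 2 of P and reverse-bump: 8 enters row 1 and ejects 6. So w(9) = 6. P is now [[1, 3, 5, 8], [2, 4], [7], [9]].
Step i=8: Q has 8 at row 2, column 2; remove 4 from row 2 of P and reverse-bump: 4 enters row 1 and ejects 3. So w(8) = 3. P is now [[1, 4, 5, 8], [2], [7], [9]].
Step i=7: Q has 7 at row 1, column 4; remove that cell from P, ejecting 8. So w(7) = 8. P is now [[1, 4, 5], [2], [7], [9]].
Step i=6: Q has 6 at row 1, column 3; remove that cell from P, ejecting 5. So w(6) = 5. P is now [[1, 4], [2], [7], [9]].
Step i=5: Q has 5 at row 1, column 2; remove that cell from P, ejecting 4. So w(5) = 4. P is now [[1], [2], [7], [9]].
Step i=4: Q has 4 at row 4, column 1; remove 9 from row 4 of P and reverse-bump: 9 enters row 3 and ejects 7; 7 enters row 2 and ejects 2; 2 enters row 1 and ejects 1. So w(4) = 1. P is now [[2], [7], [9]].
Step i=3: Q has 3 at row 3, column 1; remove 9 from row 3 of P and reverse-bump: 9 enters row 2 and ejects 7; 7 enters row 1 and ejects 2. So w(3) = 2. P is now [[7], [9]].
Step i=2: Q has 2 at row 2, column 1; remove 9 from row 2 of P and reverse-bump: 9 enters row 1 and ejects 7. So w(2) = 7. P is now [[9]].
Step i=1: Q has 1 at row 1, column 1; remove that cell from P, ejecting 9. So w(1) = 9. P is now [].

So w = 9 7 2 1 4 5 8 3 6.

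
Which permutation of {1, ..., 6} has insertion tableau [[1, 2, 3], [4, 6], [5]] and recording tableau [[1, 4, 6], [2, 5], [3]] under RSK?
5 4 1 6 2 3

Reverse RSK: for i = n, n-1, ..., 1, locate i in Q, remove the corresponding corner cell from P, and reverse-bump its entry up through P; the value ejected from row 1 is w(i).

So w = 5 4 1 6 2 3.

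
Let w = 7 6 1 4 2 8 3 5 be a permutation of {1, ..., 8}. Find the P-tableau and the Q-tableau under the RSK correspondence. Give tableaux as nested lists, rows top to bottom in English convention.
P = [[1, 2, 3, 5], [4, 8], [6], [7]], Q = [[1, 4, 6, 8], [2, 7], [3], [5]]

Insert each entry of the permutation into P by Schensted row insertion, recording in Q the position of each new cell.

Insert 7: appended to row 1. P = [[7]], Q = [[1]].
Insert 6: 6 bumps 7 from row 1; 7 starts row 2. P = [[6], [7]], Q = [[1], [2]].
Insert 1: 1 bumps 6 from row 1; 6 bumps 7 from row 2; 7 starts row 3. P = [[1], [6], [7]], Q = [[1], [2], [3]].
Insert 4: appended to row 1. P = [[1, 4], [6], [7]], Q = [[1, 4], [2], [3]].
Insert 2: 2 bumps 4 from row 1; 4 bumps 6 from row 2; 6 bumps 7 from row 3; 7 starts row 4. P = [[1, 2], [4], [6], [7]], Q = [[1, 4], [2], [3], [5]].
Insert 8: appended to row 1. P = [[1, 2, 8], [4], [6], [7]], Q = [[1, 4, 6], [2], [3], [5]].
Insert 3: 3 bumps 8 from row 1; 8 appends to row 2. P = [[1, 2, 3], [4, 8], [6], [7]], Q = [[1, 4, 6], [2, 7], [3], [5]].
Insert 5: appended to row 1. P = [[1, 2, 3, 5], [4, 8], [6], [7]], Q = [[1, 4, 6, 8], [2, 7], [3], [5]].

So P = [[1, 2, 3, 5], [4, 8], [6], [7]], Q = [[1, 4, 6, 8], [2, 7], [3], [5]].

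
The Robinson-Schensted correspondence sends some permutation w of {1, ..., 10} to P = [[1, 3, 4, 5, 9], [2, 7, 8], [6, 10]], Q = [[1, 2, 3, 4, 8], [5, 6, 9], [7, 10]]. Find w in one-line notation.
2 6 7 8 3 4 1 10 9 5

Reverse RSK: for i = n, n-1, ..., 1, locate i in Q, remove the corresponding corner cell from P, and reverse-bump its entry up through P; the value ejected from row 1 is w(i).

So w = 2 6 7 8 3 4 1 10 9 5.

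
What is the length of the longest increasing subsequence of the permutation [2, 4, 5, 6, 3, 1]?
4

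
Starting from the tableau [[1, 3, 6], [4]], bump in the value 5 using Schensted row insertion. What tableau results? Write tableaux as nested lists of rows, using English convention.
In row 1, 5 replaces 6 (the leftmost entry greater than 5); 6 is bumped to row 2. 6 is appended to row 2. The new tableau is [[1, 3, 5], [4, 6]].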